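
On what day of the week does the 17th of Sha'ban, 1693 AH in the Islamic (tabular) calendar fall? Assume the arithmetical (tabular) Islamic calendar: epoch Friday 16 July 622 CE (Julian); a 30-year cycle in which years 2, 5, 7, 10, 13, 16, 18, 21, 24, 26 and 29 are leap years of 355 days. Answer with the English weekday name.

This is JDN 2548251 (9 October 2264 Gregorian).
JDN 2548251 mod 7 = 6, and JDN 0 was a Monday, so this is a Sunday.

Sunday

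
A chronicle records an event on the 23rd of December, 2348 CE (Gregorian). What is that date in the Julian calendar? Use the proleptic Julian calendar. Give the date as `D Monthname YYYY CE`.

7 December 2348 CE

The Julian–Gregorian offset here is 16 days (Julian trailing).
23 December 2348 Gregorian − 16 days → 7 December 2348 Julian.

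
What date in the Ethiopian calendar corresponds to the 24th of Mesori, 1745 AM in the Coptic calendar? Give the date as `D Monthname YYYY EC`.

24 Nehase 2021 EC

Both dates share Julian Day Number 2462379; in the Ethiopian calendar that is 24 Nehase 2021 EC.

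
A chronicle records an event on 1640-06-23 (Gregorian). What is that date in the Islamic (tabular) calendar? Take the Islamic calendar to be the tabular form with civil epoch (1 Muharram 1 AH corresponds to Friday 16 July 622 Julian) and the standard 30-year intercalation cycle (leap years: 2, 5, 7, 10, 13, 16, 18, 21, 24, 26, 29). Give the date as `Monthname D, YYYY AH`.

Rabi' al-Awwal 3, 1050 AH

Both dates share Julian Day Number 2320232; in the tabular Islamic calendar that is 3 Rabi' al-Awwal 1050 AH.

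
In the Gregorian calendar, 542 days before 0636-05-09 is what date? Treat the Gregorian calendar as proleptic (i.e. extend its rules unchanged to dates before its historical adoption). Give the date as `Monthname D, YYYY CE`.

November 14, 634 CE

JDN of 0636-05-09 = 1953483.
1953483 − 542 = 1952941.
JDN 1952941 in the Gregorian calendar is November 14, 634 CE.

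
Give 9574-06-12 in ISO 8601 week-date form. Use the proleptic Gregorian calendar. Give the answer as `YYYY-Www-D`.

The weekday is Wednesday (ISO weekday 3).
That Wednesday belongs to ISO week 24 of ISO year 9574.

9574-W24-3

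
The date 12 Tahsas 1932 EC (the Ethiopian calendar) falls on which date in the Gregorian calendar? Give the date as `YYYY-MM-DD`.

Julian Day Number of the source date = 2429620.
Converting JDN 2429620 to the Gregorian calendar gives 22 December 1939 CE.

1939-12-22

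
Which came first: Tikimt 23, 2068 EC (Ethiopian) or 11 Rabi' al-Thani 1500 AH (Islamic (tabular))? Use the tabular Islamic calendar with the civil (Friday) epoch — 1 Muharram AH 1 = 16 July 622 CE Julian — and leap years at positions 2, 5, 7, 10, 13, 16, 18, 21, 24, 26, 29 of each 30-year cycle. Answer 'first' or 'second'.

first

Converting both to JDN: 2479245 vs 2479735; the smaller is the first.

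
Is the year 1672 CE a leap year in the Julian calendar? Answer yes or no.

yes

1672 mod 4 = 0, so it is a leap year in the Julian calendar.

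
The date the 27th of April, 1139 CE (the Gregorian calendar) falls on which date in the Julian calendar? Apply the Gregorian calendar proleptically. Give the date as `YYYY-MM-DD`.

For dates in this range the Gregorian date is 7 days ahead of the Julian.
27 April 1139 Gregorian − 7 days → 20 April 1139 Julian.

1139-04-20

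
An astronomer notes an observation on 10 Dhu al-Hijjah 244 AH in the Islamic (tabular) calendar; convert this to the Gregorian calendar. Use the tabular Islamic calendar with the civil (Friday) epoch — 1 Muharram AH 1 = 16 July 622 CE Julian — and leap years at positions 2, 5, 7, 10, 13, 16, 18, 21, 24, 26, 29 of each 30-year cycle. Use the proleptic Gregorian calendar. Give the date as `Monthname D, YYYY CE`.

Julian Day Number of the source date = 2034885.
Converting JDN 2034885 to the Gregorian calendar gives 23 March 859 CE.

March 23, 859 CE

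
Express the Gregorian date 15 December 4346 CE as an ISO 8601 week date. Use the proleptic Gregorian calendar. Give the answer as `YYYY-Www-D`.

The weekday is Sunday (ISO weekday 7).
That Sunday belongs to ISO week 50 of ISO year 4346.

4346-W50-7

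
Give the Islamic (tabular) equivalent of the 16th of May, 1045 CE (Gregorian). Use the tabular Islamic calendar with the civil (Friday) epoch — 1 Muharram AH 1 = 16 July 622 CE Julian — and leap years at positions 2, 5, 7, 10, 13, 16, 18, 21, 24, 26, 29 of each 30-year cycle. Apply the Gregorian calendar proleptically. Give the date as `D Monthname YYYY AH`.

20 Shawwal 436 AH

Julian Day Number of the source date = 2102874.
Converting JDN 2102874 to the tabular Islamic calendar gives 20 Shawwal 436 AH.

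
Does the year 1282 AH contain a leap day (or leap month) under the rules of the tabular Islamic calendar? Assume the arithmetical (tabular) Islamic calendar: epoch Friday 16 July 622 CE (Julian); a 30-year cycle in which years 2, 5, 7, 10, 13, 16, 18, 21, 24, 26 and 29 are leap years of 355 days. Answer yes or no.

Year 1282 AH is year 22 of its 30-year cycle; leap positions are 2, 5, 7, 10, 13, 16, 18, 21, 24, 26, 29, so it is a common year (354 days).

no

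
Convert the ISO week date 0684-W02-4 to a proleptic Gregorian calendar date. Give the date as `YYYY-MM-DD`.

0684-01-10

ISO week 1 of 684 is the week containing the first Thursday of 684.
Week 2, day 4 (Thursday) lands on 0684-01-10.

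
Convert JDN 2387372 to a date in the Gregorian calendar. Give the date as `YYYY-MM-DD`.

Counting from JDN 2299161 = 15 Oct 1582 gives an offset of 88211 days.

1824-04-20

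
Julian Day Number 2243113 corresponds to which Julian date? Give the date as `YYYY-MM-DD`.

1429-04-23

JDN 2243113 is 2 May 1429 in the proleptic Gregorian calendar.
In the Julian calendar that day is 1429-04-23.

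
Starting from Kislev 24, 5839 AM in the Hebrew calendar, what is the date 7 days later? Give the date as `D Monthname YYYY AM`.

2 Tevet 5839 AM

The starting date is JDN 2480367; 2480367 + 7 = 2480374.
JDN 2480374 corresponds to 2 Tevet 5839 AM.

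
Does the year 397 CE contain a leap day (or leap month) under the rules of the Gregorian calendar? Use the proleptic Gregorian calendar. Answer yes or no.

397 is not divisible by 4, so it is a common year.

no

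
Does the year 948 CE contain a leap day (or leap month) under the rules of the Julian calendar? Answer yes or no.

948 mod 4 = 0, so it is a leap year in the Julian calendar.

yes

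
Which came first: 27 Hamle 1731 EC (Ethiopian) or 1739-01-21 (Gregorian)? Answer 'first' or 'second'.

The two dates have Julian Day Numbers 2356429 and 2356237 respectively.
Since 2356237 < 2356429, the second date comes first.

second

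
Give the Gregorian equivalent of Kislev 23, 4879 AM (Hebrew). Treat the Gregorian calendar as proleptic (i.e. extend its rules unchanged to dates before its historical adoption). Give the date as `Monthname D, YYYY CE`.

Both dates share Julian Day Number 2129750; in the Gregorian calendar that is 16 December 1118 CE.

December 16, 1118 CE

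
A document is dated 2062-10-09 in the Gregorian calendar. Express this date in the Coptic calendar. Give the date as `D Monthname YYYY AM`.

29 Thout 1779 AM

Both dates share Julian Day Number 2474472; in the Coptic calendar that is 29 Thout 1779 AM.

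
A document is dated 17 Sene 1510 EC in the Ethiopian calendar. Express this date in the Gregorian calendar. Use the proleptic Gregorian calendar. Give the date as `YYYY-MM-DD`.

Both dates share Julian Day Number 2275669; in the Gregorian calendar that is 21 June 1518 CE.

1518-06-21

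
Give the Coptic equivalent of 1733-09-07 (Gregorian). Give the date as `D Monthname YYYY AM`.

Julian Day Number of the source date = 2354275.
Converting JDN 2354275 to the Coptic calendar gives 4 Pi Kogi Enavot 1449 AM.

4 Pi Kogi Enavot 1449 AM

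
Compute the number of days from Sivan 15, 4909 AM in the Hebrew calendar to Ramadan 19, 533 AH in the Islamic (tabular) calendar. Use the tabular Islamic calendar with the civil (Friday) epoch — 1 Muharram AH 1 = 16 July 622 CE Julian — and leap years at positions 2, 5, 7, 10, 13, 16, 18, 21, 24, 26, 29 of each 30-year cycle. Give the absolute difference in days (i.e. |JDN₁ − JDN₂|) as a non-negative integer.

3657

JDN of the first date = 2140874.
JDN of the second date = 2137217.
|2137217 − 2140874| = 3657.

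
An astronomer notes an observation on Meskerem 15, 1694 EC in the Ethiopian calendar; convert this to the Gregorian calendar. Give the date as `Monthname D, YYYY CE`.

September 23, 1701 CE

Julian Day Number of the source date = 2342603.
Converting JDN 2342603 to the Gregorian calendar gives 23 September 1701 CE.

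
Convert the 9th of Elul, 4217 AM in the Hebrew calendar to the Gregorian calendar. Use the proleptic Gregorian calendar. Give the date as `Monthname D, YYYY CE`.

August 16, 457 CE

Both dates share Julian Day Number 1888204; in the Gregorian calendar that is 16 August 457 CE.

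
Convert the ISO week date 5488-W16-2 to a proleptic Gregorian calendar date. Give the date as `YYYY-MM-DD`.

5488-04-17

ISO week 1 of 5488 is the week containing the first Thursday of 5488.
Week 16, day 2 (Tuesday) lands on 5488-04-17.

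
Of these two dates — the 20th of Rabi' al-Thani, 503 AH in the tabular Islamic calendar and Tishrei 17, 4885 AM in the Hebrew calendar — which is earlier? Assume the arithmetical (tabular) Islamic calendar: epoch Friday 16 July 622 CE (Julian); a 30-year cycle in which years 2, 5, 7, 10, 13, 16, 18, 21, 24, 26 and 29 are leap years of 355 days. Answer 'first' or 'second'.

first

First date → JDN 2126440; second date → JDN 2131869.
JDN 2126440 < JDN 2131869, so the first date is earlier.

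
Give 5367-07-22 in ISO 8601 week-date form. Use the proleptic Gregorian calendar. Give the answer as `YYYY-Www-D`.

5367-W30-3

The weekday is Wednesday (ISO weekday 3).
That Wednesday belongs to ISO week 30 of ISO year 5367.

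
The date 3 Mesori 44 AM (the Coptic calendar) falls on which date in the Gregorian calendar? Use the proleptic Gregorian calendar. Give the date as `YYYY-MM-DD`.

Julian Day Number of the source date = 1841068.
Converting JDN 1841068 to the Gregorian calendar gives 28 July 328 CE.

0328-07-28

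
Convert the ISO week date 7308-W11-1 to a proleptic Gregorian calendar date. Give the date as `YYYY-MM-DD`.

7308-03-12

ISO week 1 of 7308 is the week containing the first Thursday of 7308.
Week 11, day 1 (Monday) lands on 7308-03-12.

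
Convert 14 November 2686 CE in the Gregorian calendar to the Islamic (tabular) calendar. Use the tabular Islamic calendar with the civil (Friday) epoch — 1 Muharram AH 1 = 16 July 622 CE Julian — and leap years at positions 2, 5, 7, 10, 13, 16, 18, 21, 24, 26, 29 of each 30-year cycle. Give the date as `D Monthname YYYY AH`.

6 Ramadan 2128 AH

Julian Day Number of the source date = 2702419.
Converting JDN 2702419 to the tabular Islamic calendar gives 6 Ramadan 2128 AH.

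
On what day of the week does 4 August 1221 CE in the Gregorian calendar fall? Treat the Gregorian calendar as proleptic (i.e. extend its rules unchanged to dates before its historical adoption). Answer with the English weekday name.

2167237 ≡ 2 (mod 7); counting from Monday = 0 gives Wednesday.

Wednesday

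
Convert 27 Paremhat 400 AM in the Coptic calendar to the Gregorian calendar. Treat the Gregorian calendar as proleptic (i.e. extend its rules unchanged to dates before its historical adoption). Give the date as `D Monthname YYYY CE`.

26 March 684 CE

Both dates share Julian Day Number 1970971; in the Gregorian calendar that is 26 March 684 CE.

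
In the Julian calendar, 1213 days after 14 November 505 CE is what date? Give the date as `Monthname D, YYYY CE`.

March 11, 509 CE

JDN of 14 November 505 CE = 1905827.
1905827 + 1213 = 1907040.
JDN 1907040 in the Julian calendar is March 11, 509 CE.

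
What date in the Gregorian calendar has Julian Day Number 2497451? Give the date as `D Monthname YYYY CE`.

8 September 2125 CE

JDN 2451545 is 1 Jan 2000; 2497451 is +45906 days from there.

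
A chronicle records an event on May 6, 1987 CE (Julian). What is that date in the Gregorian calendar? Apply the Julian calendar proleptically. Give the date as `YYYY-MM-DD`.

1987-05-19

At this point the Julian calendar is 13 days behind the Gregorian.
6 May 1987 Julian + 13 days → 19 May 1987 Gregorian.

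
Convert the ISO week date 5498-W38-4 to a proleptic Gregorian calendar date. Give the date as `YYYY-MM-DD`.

ISO week 1 of 5498 is the week containing the first Thursday of 5498.
Week 38, day 4 (Thursday) lands on 5498-09-22.

5498-09-22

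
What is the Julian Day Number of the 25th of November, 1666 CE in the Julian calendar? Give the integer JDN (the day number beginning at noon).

In the Gregorian calendar the same day is 5 December 1666.
JDN 2400001 is 17 November 1858 CE (Gregorian), MJD 0; the target day is −70108 days from there, so JDN = 2329893.

2329893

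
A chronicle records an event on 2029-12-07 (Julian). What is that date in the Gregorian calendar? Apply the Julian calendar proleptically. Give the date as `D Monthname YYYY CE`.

20 December 2029 CE

For dates in this range the Gregorian date is 13 days ahead of the Julian.
7 December 2029 Julian + 13 days → 20 December 2029 Gregorian.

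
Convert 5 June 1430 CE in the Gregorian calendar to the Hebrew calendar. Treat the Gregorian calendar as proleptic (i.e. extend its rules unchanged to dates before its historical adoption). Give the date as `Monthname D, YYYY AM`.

Sivan 5, 5190 AM

Both dates share Julian Day Number 2243512; in the Hebrew calendar that is 5 Sivan 5190 AM.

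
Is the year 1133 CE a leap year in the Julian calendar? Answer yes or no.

no

1133 mod 4 = 1, so it is a common year in the Julian calendar.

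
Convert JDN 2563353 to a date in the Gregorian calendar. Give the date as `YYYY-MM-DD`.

2306-02-14

Counting from JDN 2299161 = 15 Oct 1582 gives an offset of 264192 days.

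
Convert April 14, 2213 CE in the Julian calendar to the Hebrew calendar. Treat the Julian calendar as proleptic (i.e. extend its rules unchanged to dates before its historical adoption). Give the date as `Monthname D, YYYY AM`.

The source date corresponds to 29 April 2213 in the Gregorian calendar (JDN 2529460).
That day falls on 8 Iyar 5973 AM in the Hebrew calendar.

Iyar 8, 5973 AM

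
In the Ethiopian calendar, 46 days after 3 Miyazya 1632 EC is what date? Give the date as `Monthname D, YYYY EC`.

Ginbot 19, 1632 EC

Counting 46 days forward from JDN 2320156 reaches JDN 2320202, which is Ginbot 19, 1632 EC.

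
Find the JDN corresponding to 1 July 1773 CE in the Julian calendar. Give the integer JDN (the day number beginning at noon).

In the Gregorian calendar the same day is 12 July 1773.
JDN 2451545 is 1 January 2000 CE (Gregorian); the target day is −82717 days from there, so JDN = 2368828.

2368828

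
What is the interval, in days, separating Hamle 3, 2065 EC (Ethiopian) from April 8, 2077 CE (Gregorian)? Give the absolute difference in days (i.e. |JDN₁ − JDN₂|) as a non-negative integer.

1368

JDN of the first date = 2478399.
JDN of the second date = 2479767.
|2479767 − 2478399| = 1368.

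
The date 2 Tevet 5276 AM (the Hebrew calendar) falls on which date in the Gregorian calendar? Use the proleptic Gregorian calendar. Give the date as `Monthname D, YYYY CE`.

December 18, 1515 CE

Both dates share Julian Day Number 2274753; in the Gregorian calendar that is 18 December 1515 CE.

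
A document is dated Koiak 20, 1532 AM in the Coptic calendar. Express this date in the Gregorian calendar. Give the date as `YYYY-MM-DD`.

Julian Day Number of the source date = 2384337.
Converting JDN 2384337 to the Gregorian calendar gives 29 December 1815 CE.

1815-12-29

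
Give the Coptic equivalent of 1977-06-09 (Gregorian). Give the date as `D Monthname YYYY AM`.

2 Paoni 1693 AM

Both dates share Julian Day Number 2443304; in the Coptic calendar that is 2 Paoni 1693 AM.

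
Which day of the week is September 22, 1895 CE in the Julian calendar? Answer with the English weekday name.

In the Gregorian calendar this is 4 October 1895 (JDN 2413471).
Since JDN mod 7 = 4 (0 = Monday), the day is Friday.

Friday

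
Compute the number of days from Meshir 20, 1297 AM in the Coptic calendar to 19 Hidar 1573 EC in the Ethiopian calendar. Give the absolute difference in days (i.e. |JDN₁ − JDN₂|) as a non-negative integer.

91

JDN of the first date = 2298563.
JDN of the second date = 2298472.
|2298472 − 2298563| = 91.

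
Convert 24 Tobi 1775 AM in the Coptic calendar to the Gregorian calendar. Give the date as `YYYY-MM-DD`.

2059-02-01

Julian Day Number of the source date = 2473126.
Converting JDN 2473126 to the Gregorian calendar gives 1 February 2059 CE.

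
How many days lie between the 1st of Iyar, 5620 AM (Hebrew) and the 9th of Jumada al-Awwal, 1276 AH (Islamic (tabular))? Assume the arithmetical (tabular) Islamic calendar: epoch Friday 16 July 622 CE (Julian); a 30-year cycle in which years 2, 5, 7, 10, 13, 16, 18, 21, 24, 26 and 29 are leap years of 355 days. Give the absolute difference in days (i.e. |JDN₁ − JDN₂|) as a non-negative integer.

141

First date → JDN 2400524; second date → JDN 2400383.
The interval is |2400524 − 2400383| = 141 days.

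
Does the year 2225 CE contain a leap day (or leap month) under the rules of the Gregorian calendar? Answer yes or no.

2225 is not divisible by 4, so it is a common year.

no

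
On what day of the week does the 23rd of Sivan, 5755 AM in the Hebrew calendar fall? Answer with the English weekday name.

Wednesday

In the Gregorian calendar this is 21 June 1995 (JDN 2449890).
Since JDN mod 7 = 2 (0 = Monday), the day is Wednesday.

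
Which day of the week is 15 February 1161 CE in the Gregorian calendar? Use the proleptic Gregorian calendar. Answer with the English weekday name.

JDN 2145152 mod 7 = 2, and JDN 0 was a Monday, so this is a Wednesday.

Wednesday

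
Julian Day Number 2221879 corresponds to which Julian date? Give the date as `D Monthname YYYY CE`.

JDN 2221879 is 13 March 1371 in the proleptic Gregorian calendar.
In the Julian calendar that day is 5 March 1371 CE.

5 March 1371 CE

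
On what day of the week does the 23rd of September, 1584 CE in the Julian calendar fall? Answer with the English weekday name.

This is JDN 2299880 (3 October 1584 Gregorian).
JDN 2299880 mod 7 = 2, and JDN 0 was a Monday, so this is a Wednesday.

Wednesday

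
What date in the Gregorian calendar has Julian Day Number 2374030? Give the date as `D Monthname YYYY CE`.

Counting from JDN 2299161 = 15 Oct 1582 gives an offset of 74869 days.

9 October 1787 CE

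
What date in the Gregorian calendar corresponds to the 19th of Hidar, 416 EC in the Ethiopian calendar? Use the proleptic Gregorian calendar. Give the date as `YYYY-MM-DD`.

Both dates share Julian Day Number 1875878; in the Gregorian calendar that is 17 November 423 CE.

0423-11-17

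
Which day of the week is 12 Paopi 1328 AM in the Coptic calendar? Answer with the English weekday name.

This is JDN 2309758 (20 October 1611 Gregorian).
Since JDN mod 7 = 3 (0 = Monday), the day is Thursday.

Thursday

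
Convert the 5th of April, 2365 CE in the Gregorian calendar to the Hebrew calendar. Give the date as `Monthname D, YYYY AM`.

Both dates share Julian Day Number 2584953; in the Hebrew calendar that is 12 Nisan 6125 AM.

Nisan 12, 6125 AM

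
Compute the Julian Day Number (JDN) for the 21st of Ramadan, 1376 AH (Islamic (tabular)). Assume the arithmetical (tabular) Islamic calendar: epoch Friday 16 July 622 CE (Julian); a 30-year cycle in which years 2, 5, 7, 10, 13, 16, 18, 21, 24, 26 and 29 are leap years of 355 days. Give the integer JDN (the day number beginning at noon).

2435950

In the Gregorian calendar the same day is 21 April 1957.
JDN 2451545 is 1 January 2000 CE (Gregorian); the target day is −15595 days from there, so JDN = 2435950.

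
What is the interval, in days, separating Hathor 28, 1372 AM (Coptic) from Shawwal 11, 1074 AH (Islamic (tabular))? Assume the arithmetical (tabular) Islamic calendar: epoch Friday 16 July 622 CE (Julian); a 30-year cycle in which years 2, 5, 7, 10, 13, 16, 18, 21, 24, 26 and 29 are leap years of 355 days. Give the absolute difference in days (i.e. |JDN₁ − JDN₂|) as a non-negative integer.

First date → JDN 2325875; second date → JDN 2328951.
The interval is |2325875 − 2328951| = 3076 days.

3076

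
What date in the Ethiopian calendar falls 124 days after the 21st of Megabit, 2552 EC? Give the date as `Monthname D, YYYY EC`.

The starting date is JDN 2656174; 2656174 + 124 = 2656298.
JDN 2656298 corresponds to Hamle 25, 2552 EC.

Hamle 25, 2552 EC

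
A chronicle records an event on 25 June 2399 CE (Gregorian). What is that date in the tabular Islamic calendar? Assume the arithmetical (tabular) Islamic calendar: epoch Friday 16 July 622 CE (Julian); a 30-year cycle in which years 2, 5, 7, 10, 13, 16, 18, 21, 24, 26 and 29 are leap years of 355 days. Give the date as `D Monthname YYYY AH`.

20 Jumada al-Thani 1832 AH

Julian Day Number of the source date = 2597452.
Converting JDN 2597452 to the tabular Islamic calendar gives 20 Jumada al-Thani 1832 AH.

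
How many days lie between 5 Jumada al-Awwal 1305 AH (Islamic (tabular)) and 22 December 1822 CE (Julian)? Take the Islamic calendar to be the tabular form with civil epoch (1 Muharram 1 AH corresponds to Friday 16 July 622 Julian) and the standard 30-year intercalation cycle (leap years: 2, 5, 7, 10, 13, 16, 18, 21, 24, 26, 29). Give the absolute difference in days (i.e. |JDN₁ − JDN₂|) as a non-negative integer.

23757

JDN of the first date = 2410656.
JDN of the second date = 2386899.
|2386899 − 2410656| = 23757.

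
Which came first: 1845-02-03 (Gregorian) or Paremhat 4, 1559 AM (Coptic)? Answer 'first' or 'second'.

second

The two dates have Julian Day Numbers 2394966 and 2394272 respectively.
Since 2394272 < 2394966, the second date comes first.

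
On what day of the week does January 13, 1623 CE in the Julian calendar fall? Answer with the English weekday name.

Monday

This is JDN 2313871 (23 January 1623 Gregorian).
Since JDN mod 7 = 0 (0 = Monday), the day is Monday.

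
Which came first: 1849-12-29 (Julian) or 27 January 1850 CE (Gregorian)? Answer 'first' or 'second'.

first

First date → JDN 2396768; second date → JDN 2396785.
JDN 2396768 < JDN 2396785, so the first date is earlier.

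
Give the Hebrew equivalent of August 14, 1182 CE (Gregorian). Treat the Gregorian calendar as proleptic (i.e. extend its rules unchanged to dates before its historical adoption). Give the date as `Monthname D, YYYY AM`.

Elul 6, 4942 AM

Julian Day Number of the source date = 2153002.
Converting JDN 2153002 to the Hebrew calendar gives 6 Elul 4942 AM.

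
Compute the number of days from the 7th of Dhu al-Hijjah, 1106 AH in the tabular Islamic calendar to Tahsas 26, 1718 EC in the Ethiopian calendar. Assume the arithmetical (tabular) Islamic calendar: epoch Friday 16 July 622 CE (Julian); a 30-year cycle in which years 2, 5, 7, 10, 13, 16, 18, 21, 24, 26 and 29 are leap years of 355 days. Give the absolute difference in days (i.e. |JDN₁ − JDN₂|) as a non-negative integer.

JDN of the first date = 2340346.
JDN of the second date = 2351470.
|2351470 − 2340346| = 11124.

11124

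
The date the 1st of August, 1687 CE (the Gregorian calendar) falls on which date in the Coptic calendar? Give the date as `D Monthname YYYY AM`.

Julian Day Number of the source date = 2337437.
Converting JDN 2337437 to the Coptic calendar gives 28 Epip 1403 AM.

28 Epip 1403 AM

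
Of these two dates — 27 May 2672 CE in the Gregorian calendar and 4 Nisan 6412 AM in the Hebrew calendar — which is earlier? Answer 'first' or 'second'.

second

First date → JDN 2697135; second date → JDN 2689777.
JDN 2689777 < JDN 2697135, so the second date is earlier.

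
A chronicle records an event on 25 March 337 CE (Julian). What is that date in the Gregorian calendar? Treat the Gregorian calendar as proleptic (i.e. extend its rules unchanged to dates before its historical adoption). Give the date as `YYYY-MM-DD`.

0337-03-26

For dates in this range the Gregorian date is 1 day ahead of the Julian.
25 March 337 Julian + 1 day → 26 March 337 Gregorian.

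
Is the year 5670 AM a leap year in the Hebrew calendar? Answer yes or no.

yes

Hebrew year 5670 is year 8 of its 19-year Metonic cycle; leap years are at positions 3, 6, 8, 11, 14, 17, 19, so it is a leap year (13 months).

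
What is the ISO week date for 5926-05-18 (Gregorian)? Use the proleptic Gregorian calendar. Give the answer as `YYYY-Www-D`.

The weekday is Tuesday (ISO weekday 2).
That Tuesday belongs to ISO week 20 of ISO year 5926.

5926-W20-2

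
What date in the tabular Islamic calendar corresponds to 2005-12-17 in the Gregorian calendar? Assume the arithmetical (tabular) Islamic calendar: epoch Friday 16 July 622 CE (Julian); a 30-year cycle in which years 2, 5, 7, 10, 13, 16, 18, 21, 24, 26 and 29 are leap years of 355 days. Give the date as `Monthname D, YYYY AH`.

Dhu al-Qa'dah 16, 1426 AH

Both dates share Julian Day Number 2453722; in the tabular Islamic calendar that is 16 Dhu al-Qa'dah 1426 AH.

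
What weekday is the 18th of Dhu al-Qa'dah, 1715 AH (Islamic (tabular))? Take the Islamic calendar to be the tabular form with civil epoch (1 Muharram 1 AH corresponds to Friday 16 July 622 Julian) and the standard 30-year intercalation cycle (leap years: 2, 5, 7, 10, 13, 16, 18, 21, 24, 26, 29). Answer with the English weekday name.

Wednesday

In the Gregorian calendar this is 12 May 2286 (JDN 2556136).
Since JDN mod 7 = 2 (0 = Monday), the day is Wednesday.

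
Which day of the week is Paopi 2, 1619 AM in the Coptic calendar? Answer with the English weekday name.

Sunday

In the Gregorian calendar this is 12 October 1902 (JDN 2416035).
JDN 2416035 mod 7 = 6, and JDN 0 was a Monday, so this is a Sunday.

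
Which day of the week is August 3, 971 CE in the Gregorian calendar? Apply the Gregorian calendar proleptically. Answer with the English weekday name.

Since JDN mod 7 = 5 (0 = Monday), the day is Saturday.

Saturday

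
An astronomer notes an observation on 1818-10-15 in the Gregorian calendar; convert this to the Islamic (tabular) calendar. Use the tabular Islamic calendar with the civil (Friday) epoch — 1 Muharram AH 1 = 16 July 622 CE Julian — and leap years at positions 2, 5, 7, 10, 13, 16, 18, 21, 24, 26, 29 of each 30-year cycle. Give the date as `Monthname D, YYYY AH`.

Julian Day Number of the source date = 2385358.
Converting JDN 2385358 to the tabular Islamic calendar gives 14 Dhu al-Hijjah 1233 AH.

Dhu al-Hijjah 14, 1233 AH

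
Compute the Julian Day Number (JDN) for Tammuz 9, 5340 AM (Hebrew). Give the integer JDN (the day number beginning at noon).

Equivalently 2 July 1580 (proleptic Gregorian).
JDN 2451545 is 1 January 2000 CE (Gregorian); the target day is −153219 days from there, so JDN = 2298326.

2298326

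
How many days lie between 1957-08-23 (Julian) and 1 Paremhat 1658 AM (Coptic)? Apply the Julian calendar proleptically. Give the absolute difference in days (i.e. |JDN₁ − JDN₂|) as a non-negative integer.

JDN of the first date = 2436087.
JDN of the second date = 2430429.
|2430429 − 2436087| = 5658.

5658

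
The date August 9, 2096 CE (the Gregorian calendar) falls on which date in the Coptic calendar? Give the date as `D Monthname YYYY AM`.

Julian Day Number of the source date = 2486830.
Converting JDN 2486830 to the Coptic calendar gives 3 Mesori 1812 AM.

3 Mesori 1812 AM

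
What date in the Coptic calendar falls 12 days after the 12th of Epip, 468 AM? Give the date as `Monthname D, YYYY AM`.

The starting date is JDN 1995913; 1995913 + 12 = 1995925.
JDN 1995925 corresponds to Epip 24, 468 AM.

Epip 24, 468 AM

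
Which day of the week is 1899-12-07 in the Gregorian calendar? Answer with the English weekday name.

2414996 ≡ 3 (mod 7); counting from Monday = 0 gives Thursday.

Thursday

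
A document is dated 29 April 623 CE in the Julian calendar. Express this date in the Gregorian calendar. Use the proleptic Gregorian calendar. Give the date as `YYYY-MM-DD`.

0623-05-02

At this point the Julian calendar is 3 days behind the Gregorian.
29 April 623 Julian + 3 days → 2 May 623 Gregorian.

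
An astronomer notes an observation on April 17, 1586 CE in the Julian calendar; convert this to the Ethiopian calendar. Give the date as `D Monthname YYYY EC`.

22 Miyazya 1578 EC

Julian Day Number of the source date = 2300451.
Converting JDN 2300451 to the Ethiopian calendar gives 22 Miyazya 1578 EC.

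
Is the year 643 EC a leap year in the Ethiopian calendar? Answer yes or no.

yes

643 mod 4 = 3; in the Ethiopian calendar a year is leap when year mod 4 = 3, so it is a leap year.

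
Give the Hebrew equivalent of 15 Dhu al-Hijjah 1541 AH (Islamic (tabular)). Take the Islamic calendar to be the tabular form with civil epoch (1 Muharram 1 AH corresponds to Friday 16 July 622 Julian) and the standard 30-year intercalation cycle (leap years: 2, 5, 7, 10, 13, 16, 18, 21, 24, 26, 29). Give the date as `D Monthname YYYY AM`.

16 Av 5877 AM

Julian Day Number of the source date = 2494504.
Converting JDN 2494504 to the Hebrew calendar gives 16 Av 5877 AM.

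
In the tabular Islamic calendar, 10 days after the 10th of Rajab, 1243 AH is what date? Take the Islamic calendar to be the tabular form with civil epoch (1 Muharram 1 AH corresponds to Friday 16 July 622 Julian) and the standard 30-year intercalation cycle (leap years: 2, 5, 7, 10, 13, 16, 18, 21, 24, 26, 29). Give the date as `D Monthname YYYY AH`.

20 Rajab 1243 AH

JDN of the 10th of Rajab, 1243 AH = 2388749.
2388749 + 10 = 2388759.
JDN 2388759 in the tabular Islamic calendar is 20 Rajab 1243 AH.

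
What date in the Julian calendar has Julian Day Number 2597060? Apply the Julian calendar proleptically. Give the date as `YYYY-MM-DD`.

JDN 2597060 is 29 May 2398 in the Gregorian calendar.
In the Julian calendar that day is 2398-05-13.

2398-05-13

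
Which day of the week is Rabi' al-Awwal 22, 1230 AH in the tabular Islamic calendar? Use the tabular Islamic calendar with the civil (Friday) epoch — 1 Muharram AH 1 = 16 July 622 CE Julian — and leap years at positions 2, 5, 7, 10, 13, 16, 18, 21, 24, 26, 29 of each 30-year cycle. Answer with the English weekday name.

Saturday

Equivalently 4 March 1815 Gregorian, JDN 2384037.
Since JDN mod 7 = 5 (0 = Monday), the day is Saturday.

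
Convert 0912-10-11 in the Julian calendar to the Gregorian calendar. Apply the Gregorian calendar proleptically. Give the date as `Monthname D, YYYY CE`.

October 16, 912 CE

For dates in this range the Gregorian date is 5 days ahead of the Julian.
11 October 912 Julian + 5 days → 16 October 912 Gregorian.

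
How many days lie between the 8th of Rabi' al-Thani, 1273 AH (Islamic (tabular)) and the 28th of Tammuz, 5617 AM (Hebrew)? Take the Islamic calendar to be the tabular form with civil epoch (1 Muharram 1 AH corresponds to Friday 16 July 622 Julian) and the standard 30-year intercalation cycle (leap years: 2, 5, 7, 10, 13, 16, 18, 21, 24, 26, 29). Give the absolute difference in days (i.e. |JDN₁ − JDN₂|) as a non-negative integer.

JDN of the first date = 2399290.
JDN of the second date = 2399516.
|2399516 − 2399290| = 226.

226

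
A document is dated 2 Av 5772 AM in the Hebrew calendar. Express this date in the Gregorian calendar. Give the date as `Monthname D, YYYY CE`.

July 21, 2012 CE

Both dates share Julian Day Number 2456130; in the Gregorian calendar that is 21 July 2012 CE.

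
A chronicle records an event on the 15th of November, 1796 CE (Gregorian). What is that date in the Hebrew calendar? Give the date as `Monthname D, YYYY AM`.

Cheshvan 14, 5557 AM

Both dates share Julian Day Number 2377355; in the Hebrew calendar that is 14 Cheshvan 5557 AM.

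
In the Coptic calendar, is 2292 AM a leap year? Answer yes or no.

2292 mod 4 = 0; in the Coptic calendar a year is leap when year mod 4 = 3, so it is a common year.

no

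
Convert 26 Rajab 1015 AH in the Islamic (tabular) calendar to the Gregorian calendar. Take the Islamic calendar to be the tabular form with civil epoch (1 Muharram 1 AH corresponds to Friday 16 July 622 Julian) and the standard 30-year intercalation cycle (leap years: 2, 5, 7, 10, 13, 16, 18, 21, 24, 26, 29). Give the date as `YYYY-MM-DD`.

Both dates share Julian Day Number 2307970; in the Gregorian calendar that is 27 November 1606 CE.

1606-11-27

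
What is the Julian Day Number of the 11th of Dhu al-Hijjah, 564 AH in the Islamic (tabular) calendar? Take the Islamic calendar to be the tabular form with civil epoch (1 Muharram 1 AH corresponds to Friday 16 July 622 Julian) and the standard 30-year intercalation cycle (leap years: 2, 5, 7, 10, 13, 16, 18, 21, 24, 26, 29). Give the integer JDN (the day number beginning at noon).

2148283

In the proleptic Gregorian calendar the same day is 12 September 1169.
JDN 2451545 is 1 January 2000 CE (Gregorian); the target day is −303262 days from there, so JDN = 2148283.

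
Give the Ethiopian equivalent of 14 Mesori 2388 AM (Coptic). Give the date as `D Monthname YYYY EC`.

Both dates share Julian Day Number 2697225; in the Ethiopian calendar that is 14 Nehase 2664 EC.

14 Nehase 2664 EC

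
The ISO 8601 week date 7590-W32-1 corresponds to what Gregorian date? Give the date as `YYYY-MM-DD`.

7590-08-06

ISO week 1 of 7590 is the week containing the first Thursday of 7590.
Week 32, day 1 (Monday) lands on 7590-08-06.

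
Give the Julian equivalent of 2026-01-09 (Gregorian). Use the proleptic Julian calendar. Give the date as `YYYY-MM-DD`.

At this point the Julian calendar is 13 days behind the Gregorian.
9 January 2026 Gregorian − 13 days → 27 December 2025 Julian.

2025-12-27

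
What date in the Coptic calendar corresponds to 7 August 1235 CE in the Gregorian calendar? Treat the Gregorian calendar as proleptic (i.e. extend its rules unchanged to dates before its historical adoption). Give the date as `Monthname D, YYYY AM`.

Mesori 7, 951 AM

Julian Day Number of the source date = 2172353.
Converting JDN 2172353 to the Coptic calendar gives 7 Mesori 951 AM.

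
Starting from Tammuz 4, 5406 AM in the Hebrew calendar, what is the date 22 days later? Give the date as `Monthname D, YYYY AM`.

Tammuz 26, 5406 AM

Counting 22 days forward from JDN 2322417 reaches JDN 2322439, which is Tammuz 26, 5406 AM.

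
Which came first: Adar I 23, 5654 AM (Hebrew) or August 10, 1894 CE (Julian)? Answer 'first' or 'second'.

First date → JDN 2412889; second date → JDN 2413063.
JDN 2412889 < JDN 2413063, so the first date is earlier.

first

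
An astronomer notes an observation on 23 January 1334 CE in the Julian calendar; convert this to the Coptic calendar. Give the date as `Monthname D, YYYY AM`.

Tobi 28, 1050 AM

The source date corresponds to 31 January 1334 in the proleptic Gregorian calendar (JDN 2208324).
That day falls on 28 Tobi 1050 AM in the Coptic calendar.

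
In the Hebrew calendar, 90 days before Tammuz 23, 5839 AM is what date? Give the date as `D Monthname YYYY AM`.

22 Nisan 5839 AM

Counting 90 days back from JDN 2480602 reaches JDN 2480512, which is 22 Nisan 5839 AM.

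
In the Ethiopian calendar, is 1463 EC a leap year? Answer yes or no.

yes

1463 mod 4 = 3; in the Ethiopian calendar a year is leap when year mod 4 = 3, so it is a leap year.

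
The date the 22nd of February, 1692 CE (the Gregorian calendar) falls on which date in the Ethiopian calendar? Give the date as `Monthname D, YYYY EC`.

Yekatit 17, 1684 EC

Both dates share Julian Day Number 2339103; in the Ethiopian calendar that is 17 Yekatit 1684 EC.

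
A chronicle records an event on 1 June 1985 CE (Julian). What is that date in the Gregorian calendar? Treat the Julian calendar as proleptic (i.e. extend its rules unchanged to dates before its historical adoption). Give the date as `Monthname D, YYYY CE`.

June 14, 1985 CE

At this point the Julian calendar is 13 days behind the Gregorian.
1 June 1985 Julian + 13 days → 14 June 1985 Gregorian.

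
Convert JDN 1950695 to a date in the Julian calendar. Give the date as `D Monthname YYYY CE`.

17 September 628 CE

JDN 1950695 is 20 September 628 in the proleptic Gregorian calendar.
In the Julian calendar that day is 17 September 628 CE.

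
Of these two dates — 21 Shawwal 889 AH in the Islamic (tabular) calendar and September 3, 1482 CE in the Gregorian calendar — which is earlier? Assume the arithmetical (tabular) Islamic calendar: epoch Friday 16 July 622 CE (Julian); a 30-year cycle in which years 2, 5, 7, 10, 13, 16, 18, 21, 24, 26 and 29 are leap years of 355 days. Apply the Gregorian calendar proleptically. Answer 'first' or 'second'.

Converting both to JDN: 2263404 vs 2262595; the smaller is the second.

second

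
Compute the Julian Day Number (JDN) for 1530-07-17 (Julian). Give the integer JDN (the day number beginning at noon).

Equivalently 27 July 1530 (proleptic Gregorian).
JDN 2400001 is 17 November 1858 CE (Gregorian), MJD 0; the target day is −119913 days from there, so JDN = 2280088.

2280088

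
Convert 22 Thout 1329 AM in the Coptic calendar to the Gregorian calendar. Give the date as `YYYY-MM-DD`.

1612-09-29

Both dates share Julian Day Number 2310103; in the Gregorian calendar that is 29 September 1612 CE.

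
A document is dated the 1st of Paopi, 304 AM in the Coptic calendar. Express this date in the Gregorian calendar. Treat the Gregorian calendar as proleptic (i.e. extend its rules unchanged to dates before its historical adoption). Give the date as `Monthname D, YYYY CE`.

Both dates share Julian Day Number 1935731; in the Gregorian calendar that is 1 October 587 CE.

October 1, 587 CE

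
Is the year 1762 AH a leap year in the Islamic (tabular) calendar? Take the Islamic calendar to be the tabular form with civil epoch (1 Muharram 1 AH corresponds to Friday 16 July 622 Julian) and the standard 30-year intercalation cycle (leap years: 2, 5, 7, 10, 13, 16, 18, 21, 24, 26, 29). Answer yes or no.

no

Year 1762 AH is year 22 of its 30-year cycle; leap positions are 2, 5, 7, 10, 13, 16, 18, 21, 24, 26, 29, so it is a common year (354 days).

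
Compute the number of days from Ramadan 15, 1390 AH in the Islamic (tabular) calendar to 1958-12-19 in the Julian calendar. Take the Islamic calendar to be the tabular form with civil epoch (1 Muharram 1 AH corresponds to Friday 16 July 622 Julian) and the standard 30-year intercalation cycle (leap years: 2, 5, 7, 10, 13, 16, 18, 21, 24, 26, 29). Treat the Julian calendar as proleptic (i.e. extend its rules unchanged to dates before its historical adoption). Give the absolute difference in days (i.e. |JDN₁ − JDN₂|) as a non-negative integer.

4335

JDN of the first date = 2440905.
JDN of the second date = 2436570.
|2436570 − 2440905| = 4335.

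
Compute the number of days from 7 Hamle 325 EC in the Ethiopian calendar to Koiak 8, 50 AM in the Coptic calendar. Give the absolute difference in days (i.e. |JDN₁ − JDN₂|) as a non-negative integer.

156

JDN of the first date = 1842868.
JDN of the second date = 1843024.
|1843024 − 1842868| = 156.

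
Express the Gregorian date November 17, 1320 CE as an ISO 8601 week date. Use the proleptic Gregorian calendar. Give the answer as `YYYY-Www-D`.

1320-W46-7

The weekday is Sunday (ISO weekday 7).
That Sunday belongs to ISO week 46 of ISO year 1320.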